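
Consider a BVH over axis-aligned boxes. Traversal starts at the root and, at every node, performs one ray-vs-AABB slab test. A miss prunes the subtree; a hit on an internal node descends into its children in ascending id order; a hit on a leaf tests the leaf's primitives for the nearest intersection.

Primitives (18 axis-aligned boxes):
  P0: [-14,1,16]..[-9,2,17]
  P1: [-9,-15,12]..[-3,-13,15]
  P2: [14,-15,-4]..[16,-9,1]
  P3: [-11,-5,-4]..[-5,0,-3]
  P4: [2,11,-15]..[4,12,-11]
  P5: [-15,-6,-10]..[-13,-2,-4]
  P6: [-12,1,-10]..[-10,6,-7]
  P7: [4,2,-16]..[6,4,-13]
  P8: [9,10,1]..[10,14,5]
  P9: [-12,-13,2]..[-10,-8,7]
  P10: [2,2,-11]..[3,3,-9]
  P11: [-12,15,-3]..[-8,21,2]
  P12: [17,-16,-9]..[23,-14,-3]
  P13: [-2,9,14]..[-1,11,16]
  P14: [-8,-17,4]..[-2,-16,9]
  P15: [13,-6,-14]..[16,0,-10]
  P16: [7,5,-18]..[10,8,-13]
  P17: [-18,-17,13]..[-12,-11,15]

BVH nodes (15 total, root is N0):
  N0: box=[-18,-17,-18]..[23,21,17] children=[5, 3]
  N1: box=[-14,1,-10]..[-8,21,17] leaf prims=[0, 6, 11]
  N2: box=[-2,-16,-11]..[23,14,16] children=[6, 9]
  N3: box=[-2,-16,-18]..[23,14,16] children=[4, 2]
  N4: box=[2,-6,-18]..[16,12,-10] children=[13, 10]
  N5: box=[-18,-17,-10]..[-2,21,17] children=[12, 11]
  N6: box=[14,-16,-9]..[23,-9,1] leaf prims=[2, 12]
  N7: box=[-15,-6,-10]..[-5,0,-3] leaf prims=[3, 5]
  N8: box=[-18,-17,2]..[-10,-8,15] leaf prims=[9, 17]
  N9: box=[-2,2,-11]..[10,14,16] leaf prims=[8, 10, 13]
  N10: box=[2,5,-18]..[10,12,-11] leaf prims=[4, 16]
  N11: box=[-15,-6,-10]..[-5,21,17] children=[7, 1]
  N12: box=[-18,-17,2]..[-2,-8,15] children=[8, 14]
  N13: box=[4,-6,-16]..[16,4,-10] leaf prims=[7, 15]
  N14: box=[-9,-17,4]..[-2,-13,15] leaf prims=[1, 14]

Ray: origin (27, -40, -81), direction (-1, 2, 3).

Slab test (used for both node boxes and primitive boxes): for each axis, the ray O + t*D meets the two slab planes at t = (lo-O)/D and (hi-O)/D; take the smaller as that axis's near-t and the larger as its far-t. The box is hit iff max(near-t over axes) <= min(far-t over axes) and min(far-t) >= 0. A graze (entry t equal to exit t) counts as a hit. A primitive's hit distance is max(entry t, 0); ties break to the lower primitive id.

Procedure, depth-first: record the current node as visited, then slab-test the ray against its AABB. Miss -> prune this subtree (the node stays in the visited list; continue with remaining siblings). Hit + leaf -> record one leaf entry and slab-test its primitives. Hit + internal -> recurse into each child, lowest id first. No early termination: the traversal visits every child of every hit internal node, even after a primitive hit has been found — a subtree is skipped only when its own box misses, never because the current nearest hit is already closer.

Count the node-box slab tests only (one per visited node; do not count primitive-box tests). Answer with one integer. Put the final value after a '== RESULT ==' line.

Traverse from the root:
N0 x:[4,45] y:[23/2,61/2] z:[21,98/3] -> hit [21,61/2], descend [3, 5]
  N3 x:[4,29] y:[12,27] z:[21,97/3] -> hit [21,27], descend [2, 4]
    N2 x:[4,29] y:[12,27] z:[70/3,97/3] -> hit [70/3,27], descend [6, 9]
      N6 x:[4,13] y:[12,31/2] z:[24,82/3] -> miss, prune
      N9 x:[17,29] y:[21,27] z:[70/3,97/3] -> hit [70/3,27] leaf, test {P8(miss), P10(miss), P13(miss)}
    N4 x:[11,25] y:[17,26] z:[21,71/3] -> hit [21,71/3], descend [10, 13]
      N10 x:[17,25] y:[45/2,26] z:[21,70/3] -> hit [45/2,70/3] leaf, test {P4(miss), P16(miss)}
      N13 x:[11,23] y:[17,22] z:[65/3,71/3] -> hit [65/3,22] leaf, test {P7@t=65/3, P15(miss)}
  N5 x:[29,45] y:[23/2,61/2] z:[71/3,98/3] -> hit [29,61/2], descend [11, 12]
    N11 x:[32,42] y:[17,61/2] z:[71/3,98/3] -> miss, prune
    N12 x:[29,45] y:[23/2,16] z:[83/3,32] -> miss, prune

Summary -> nodes [0, 3, 2, 6, 9, 4, 10, 13, 5, 11, 12]; box-tests=11; leaf-entries=3; first=P7

== RESULT ==
11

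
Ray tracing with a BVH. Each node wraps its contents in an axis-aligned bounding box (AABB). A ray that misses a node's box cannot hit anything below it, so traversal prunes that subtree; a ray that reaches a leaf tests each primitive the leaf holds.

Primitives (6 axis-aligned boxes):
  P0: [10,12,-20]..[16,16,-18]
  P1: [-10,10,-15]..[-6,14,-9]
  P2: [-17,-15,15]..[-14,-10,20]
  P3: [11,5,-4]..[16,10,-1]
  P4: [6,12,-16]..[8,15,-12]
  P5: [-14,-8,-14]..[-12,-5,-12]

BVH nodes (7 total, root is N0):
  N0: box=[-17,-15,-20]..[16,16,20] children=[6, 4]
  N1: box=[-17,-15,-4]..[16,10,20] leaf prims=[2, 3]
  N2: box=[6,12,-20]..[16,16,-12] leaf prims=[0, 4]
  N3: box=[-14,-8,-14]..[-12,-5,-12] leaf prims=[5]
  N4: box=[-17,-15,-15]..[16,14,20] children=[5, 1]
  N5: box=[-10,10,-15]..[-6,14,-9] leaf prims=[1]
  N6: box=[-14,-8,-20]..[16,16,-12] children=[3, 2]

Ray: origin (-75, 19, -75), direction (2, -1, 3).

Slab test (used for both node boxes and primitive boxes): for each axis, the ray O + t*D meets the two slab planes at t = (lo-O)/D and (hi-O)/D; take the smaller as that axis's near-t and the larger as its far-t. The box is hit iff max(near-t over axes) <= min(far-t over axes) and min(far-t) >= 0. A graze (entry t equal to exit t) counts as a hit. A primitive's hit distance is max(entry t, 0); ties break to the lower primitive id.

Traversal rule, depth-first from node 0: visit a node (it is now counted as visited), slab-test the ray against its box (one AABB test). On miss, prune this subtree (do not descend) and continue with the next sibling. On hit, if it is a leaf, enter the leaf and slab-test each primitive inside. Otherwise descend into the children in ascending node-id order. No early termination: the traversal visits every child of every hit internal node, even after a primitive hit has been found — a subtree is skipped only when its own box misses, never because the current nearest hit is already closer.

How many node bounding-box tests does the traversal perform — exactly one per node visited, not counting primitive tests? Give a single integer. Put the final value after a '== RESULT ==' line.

Traverse from the root:
N0 x:[29,91/2] y:[3,34] z:[55/3,95/3] -> hit [29,95/3], descend [4, 6]
  N4 x:[29,91/2] y:[5,34] z:[20,95/3] -> hit [29,95/3], descend [1, 5]
    N1 x:[29,91/2] y:[9,34] z:[71/3,95/3] -> hit [29,95/3] leaf, test {P2@t=30, P3(miss)}
    N5 x:[65/2,69/2] y:[5,9] z:[20,22] -> miss, prune
  N6 x:[61/2,91/2] y:[3,27] z:[55/3,21] -> miss, prune

Summary -> nodes [0, 4, 1, 5, 6]; box-tests=5; leaf-entries=1; first=P2

== RESULT ==
5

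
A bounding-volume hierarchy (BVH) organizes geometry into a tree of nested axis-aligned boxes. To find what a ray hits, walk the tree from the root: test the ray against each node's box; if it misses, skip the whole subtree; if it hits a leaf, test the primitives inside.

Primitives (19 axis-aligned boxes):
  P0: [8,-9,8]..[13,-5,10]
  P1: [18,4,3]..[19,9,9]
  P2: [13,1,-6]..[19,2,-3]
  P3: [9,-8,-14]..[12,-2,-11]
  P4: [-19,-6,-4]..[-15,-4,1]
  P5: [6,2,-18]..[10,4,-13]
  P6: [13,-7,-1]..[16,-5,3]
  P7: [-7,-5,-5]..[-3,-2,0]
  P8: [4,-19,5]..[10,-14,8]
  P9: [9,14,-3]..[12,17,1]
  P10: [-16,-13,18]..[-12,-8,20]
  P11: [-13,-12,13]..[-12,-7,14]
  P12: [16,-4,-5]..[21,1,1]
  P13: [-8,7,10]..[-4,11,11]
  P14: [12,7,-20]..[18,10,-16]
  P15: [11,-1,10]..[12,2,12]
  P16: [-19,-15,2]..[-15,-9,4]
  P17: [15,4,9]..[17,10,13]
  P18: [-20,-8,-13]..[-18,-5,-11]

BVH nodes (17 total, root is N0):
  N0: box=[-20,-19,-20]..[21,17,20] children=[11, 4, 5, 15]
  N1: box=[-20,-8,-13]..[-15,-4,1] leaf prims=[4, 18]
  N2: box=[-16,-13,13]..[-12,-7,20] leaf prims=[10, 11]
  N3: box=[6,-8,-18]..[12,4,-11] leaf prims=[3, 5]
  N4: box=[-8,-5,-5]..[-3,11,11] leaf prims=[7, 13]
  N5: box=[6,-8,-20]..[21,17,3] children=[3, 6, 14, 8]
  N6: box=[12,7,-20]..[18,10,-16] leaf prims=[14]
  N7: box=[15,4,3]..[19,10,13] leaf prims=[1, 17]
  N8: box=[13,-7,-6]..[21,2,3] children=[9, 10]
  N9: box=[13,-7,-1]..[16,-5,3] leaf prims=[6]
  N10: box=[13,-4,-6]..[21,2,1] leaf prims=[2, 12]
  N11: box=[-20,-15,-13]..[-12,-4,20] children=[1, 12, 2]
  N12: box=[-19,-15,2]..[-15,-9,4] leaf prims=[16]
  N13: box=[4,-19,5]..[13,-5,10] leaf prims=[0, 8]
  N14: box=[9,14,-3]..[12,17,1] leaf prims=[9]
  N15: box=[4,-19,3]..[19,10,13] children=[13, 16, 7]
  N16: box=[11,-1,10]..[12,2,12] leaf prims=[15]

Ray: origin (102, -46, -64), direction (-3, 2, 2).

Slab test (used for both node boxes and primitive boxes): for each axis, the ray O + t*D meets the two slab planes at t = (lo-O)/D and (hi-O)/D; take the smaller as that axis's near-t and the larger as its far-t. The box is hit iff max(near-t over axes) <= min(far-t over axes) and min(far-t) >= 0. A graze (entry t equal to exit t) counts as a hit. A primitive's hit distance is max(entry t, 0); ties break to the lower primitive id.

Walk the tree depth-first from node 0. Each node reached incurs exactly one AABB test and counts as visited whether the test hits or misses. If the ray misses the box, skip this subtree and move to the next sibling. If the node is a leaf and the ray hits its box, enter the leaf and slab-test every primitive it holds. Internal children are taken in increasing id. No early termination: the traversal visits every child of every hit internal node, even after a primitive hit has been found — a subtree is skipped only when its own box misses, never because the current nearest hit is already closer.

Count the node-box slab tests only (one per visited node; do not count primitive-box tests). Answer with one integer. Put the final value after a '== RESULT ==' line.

Trace the traversal:
N0 x:[27,122/3] y:[27/2,63/2] z:[22,42] -> hit [27,63/2], descend [4, 5, 11, 15]
  N4 x:[35,110/3] y:[41/2,57/2] z:[59/2,75/2] -> miss, prune
  N5 x:[27,32] y:[19,63/2] z:[22,67/2] -> hit [27,63/2], descend [3, 6, 8, 14]
    N3 x:[30,32] y:[19,25] z:[23,53/2] -> miss, prune
    N6 x:[28,30] y:[53/2,28] z:[22,24] -> miss, prune
    N8 x:[27,89/3] y:[39/2,24] z:[29,67/2] -> miss, prune
    N14 x:[30,31] y:[30,63/2] z:[61/2,65/2] -> hit [61/2,31] leaf, test {P9@t=61/2}
  N11 x:[38,122/3] y:[31/2,21] z:[51/2,42] -> miss, prune
  N15 x:[83/3,98/3] y:[27/2,28] z:[67/2,77/2] -> miss, prune

Visited [0, 4, 5, 3, 6, 8, 14, 11, 15]. Tests: 9 box, 1 leaf. Nearest: P9.

== RESULT ==
9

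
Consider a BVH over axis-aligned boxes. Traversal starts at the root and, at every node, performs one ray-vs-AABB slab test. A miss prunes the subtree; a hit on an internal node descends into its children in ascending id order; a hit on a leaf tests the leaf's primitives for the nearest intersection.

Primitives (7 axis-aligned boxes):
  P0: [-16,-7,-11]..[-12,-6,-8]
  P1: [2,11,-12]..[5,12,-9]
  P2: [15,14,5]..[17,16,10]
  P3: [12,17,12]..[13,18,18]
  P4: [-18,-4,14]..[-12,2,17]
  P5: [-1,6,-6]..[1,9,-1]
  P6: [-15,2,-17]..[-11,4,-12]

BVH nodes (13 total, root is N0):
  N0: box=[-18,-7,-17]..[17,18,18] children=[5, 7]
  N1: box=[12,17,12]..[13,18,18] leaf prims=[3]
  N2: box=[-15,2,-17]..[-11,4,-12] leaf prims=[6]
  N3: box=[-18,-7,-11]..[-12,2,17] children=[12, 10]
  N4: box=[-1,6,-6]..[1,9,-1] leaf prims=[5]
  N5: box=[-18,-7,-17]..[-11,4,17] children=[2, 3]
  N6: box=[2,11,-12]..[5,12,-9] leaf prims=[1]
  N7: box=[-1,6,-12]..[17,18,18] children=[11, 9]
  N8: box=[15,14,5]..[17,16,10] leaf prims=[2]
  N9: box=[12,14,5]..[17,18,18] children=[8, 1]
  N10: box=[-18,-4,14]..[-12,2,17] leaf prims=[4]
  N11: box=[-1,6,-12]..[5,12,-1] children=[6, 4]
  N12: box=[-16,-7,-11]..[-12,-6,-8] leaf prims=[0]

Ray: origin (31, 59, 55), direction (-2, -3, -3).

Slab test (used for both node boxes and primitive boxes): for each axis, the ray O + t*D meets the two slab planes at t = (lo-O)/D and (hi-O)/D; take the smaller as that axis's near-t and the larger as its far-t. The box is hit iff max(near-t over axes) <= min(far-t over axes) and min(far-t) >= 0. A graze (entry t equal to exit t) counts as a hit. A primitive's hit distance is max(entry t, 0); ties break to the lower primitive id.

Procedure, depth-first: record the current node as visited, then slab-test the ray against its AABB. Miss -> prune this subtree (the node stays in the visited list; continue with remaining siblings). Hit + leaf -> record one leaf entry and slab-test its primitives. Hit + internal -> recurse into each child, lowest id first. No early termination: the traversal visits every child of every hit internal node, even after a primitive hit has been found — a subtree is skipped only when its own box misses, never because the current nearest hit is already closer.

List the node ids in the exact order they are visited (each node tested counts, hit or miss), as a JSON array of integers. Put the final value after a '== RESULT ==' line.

Traverse from the root:
N0 x:[7,49/2] y:[41/3,22] z:[37/3,24] -> hit [41/3,22], descend [5, 7]
  N5 x:[21,49/2] y:[55/3,22] z:[38/3,24] -> hit [21,22], descend [2, 3]
    N2 x:[21,23] y:[55/3,19] z:[67/3,24] -> miss, prune
    N3 x:[43/2,49/2] y:[19,22] z:[38/3,22] -> hit [43/2,22], descend [10, 12]
      N10 x:[43/2,49/2] y:[19,21] z:[38/3,41/3] -> miss, prune
      N12 x:[43/2,47/2] y:[65/3,22] z:[21,22] -> hit [65/3,22] leaf, test {P0@t=65/3}
  N7 x:[7,16] y:[41/3,53/3] z:[37/3,67/3] -> hit [41/3,16], descend [9, 11]
    N9 x:[7,19/2] y:[41/3,15] z:[37/3,50/3] -> miss, prune
    N11 x:[13,16] y:[47/3,53/3] z:[56/3,67/3] -> miss, prune

Summary -> nodes [0, 5, 2, 3, 10, 12, 7, 9, 11]; box-tests=9; leaf-entries=1; first=P0

== RESULT ==
[0, 5, 2, 3, 10, 12, 7, 9, 11]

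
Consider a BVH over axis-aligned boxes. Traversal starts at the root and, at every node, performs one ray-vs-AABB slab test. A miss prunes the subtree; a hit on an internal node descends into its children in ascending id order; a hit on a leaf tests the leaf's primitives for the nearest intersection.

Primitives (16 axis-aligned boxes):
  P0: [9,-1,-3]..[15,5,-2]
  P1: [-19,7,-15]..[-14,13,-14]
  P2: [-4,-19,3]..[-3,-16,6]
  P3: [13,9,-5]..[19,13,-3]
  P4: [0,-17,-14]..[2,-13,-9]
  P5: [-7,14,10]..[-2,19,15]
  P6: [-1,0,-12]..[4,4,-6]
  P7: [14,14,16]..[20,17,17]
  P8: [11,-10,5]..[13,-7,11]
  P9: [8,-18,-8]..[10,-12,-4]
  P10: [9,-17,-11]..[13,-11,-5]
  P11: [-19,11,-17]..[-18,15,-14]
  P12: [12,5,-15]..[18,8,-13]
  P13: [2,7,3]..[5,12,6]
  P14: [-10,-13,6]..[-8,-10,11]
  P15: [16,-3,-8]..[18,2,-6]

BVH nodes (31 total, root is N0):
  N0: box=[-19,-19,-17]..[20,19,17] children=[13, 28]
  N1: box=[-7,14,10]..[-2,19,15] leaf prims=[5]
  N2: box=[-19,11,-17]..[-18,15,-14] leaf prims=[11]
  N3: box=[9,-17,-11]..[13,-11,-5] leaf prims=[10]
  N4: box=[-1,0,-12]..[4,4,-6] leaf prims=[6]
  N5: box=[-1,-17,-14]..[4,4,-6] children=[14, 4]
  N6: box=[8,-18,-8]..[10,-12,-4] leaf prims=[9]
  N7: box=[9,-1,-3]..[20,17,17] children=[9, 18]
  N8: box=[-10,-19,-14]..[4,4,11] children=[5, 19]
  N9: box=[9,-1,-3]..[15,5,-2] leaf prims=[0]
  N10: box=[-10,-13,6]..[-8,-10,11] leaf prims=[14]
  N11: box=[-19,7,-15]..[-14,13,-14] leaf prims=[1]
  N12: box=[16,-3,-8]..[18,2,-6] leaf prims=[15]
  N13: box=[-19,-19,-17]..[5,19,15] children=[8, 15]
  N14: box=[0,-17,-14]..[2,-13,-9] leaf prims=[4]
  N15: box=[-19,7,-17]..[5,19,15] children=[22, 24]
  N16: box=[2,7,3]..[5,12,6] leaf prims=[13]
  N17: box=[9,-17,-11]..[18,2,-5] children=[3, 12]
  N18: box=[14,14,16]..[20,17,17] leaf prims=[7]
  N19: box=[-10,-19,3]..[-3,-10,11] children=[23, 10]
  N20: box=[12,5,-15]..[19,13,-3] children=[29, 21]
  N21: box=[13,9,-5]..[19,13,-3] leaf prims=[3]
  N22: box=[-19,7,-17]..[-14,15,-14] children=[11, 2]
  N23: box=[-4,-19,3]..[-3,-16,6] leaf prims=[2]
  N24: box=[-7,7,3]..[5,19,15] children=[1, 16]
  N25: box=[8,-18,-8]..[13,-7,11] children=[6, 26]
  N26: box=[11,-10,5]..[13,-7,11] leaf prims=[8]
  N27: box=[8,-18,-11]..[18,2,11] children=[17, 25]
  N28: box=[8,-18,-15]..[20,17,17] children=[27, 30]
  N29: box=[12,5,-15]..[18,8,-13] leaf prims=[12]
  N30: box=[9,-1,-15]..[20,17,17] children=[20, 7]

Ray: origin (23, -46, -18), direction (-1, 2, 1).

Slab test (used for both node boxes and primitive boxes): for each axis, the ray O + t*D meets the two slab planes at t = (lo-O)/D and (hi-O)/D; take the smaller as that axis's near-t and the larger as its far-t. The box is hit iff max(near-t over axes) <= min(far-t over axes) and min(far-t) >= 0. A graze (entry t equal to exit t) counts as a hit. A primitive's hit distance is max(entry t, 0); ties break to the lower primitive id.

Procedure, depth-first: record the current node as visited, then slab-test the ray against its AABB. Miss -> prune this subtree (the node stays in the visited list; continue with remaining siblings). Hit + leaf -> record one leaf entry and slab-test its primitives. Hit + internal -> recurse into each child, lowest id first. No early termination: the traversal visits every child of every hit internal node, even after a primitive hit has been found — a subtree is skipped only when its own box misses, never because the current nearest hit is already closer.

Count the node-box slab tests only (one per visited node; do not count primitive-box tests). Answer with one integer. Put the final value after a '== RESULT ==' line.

Walk:
N0 x:[3,42] y:[27/2,65/2] z:[1,35] -> hit [27/2,65/2], descend [13, 28]
  N13 x:[18,42] y:[27/2,65/2] z:[1,33] -> hit [18,65/2], descend [8, 15]
    N8 x:[19,33] y:[27/2,25] z:[4,29] -> hit [19,25], descend [5, 19]
      N5 x:[19,24] y:[29/2,25] z:[4,12] -> miss, prune
      N19 x:[26,33] y:[27/2,18] z:[21,29] -> miss, prune
    N15 x:[18,42] y:[53/2,65/2] z:[1,33] -> hit [53/2,65/2], descend [22, 24]
      N22 x:[37,42] y:[53/2,61/2] z:[1,4] -> miss, prune
      N24 x:[18,30] y:[53/2,65/2] z:[21,33] -> hit [53/2,30], descend [1, 16]
        N1 x:[25,30] y:[30,65/2] z:[28,33] -> hit [30,30] leaf, test {P5@t=30}
        N16 x:[18,21] y:[53/2,29] z:[21,24] -> miss, prune
  N28 x:[3,15] y:[14,63/2] z:[3,35] -> hit [14,15], descend [27, 30]
    N27 x:[5,15] y:[14,24] z:[7,29] -> hit [14,15], descend [17, 25]
      N17 x:[5,14] y:[29/2,24] z:[7,13] -> miss, prune
      N25 x:[10,15] y:[14,39/2] z:[10,29] -> hit [14,15], descend [6, 26]
        N6 x:[13,15] y:[14,17] z:[10,14] -> hit [14,14] leaf, test {P9@t=14}
        N26 x:[10,12] y:[18,39/2] z:[23,29] -> miss, prune
    N30 x:[3,14] y:[45/2,63/2] z:[3,35] -> miss, prune

order=[0, 13, 8, 5, 19, 15, 22, 24, 1, 16, 28, 27, 17, 25, 6, 26, 30]  |boxes|=17  |leaves|=2  hit=P9

== RESULT ==
17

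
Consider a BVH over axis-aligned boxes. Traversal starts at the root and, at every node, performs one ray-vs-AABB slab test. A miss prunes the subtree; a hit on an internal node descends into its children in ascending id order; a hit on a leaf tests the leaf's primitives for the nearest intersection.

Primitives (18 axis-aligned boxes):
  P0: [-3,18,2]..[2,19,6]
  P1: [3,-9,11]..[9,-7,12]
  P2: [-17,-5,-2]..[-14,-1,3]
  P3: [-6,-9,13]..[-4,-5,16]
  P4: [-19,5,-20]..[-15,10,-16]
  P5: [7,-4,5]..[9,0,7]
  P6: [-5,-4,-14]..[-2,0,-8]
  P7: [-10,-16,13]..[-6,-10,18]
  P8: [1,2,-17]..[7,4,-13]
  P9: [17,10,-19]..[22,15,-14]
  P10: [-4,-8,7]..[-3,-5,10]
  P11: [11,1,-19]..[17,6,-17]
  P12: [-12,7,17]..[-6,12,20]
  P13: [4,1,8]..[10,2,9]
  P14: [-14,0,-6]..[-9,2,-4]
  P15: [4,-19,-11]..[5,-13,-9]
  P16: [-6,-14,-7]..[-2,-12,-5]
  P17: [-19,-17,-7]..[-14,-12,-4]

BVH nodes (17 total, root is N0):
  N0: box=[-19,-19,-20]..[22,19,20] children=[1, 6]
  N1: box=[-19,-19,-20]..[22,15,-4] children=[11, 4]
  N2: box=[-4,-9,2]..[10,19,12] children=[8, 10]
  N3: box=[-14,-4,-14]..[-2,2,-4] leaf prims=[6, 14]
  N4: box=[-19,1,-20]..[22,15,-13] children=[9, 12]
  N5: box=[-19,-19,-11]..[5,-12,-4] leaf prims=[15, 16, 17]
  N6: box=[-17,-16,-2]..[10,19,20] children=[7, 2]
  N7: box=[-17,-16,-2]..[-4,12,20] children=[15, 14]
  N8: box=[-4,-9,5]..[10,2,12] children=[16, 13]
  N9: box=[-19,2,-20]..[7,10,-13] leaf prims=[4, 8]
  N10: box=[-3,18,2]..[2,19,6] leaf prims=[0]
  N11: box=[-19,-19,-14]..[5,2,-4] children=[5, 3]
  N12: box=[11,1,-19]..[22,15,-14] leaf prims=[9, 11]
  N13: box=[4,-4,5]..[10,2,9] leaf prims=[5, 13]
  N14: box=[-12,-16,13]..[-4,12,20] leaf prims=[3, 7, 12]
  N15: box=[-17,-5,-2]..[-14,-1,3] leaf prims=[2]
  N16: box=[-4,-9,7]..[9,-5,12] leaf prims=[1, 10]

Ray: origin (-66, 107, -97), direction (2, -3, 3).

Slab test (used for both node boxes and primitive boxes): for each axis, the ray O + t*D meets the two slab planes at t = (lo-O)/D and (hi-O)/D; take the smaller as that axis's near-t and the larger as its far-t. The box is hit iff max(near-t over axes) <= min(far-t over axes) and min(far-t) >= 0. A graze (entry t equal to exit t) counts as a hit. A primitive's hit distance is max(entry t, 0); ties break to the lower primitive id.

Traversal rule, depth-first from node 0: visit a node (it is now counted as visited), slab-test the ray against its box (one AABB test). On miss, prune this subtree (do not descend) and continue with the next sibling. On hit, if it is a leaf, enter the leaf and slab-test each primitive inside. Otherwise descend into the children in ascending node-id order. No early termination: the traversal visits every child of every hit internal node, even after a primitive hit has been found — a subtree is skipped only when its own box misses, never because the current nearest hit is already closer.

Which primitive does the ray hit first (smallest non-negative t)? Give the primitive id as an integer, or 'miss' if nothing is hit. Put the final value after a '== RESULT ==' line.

Walk:
N0 x:[47/2,44] y:[88/3,42] z:[77/3,39] -> hit [88/3,39], descend [1, 6]
  N1 x:[47/2,44] y:[92/3,42] z:[77/3,31] -> hit [92/3,31], descend [4, 11]
    N4 x:[47/2,44] y:[92/3,106/3] z:[77/3,28] -> miss, prune
    N11 x:[47/2,71/2] y:[35,42] z:[83/3,31] -> miss, prune
  N6 x:[49/2,38] y:[88/3,41] z:[95/3,39] -> hit [95/3,38], descend [2, 7]
    N2 x:[31,38] y:[88/3,116/3] z:[33,109/3] -> hit [33,109/3], descend [8, 10]
      N8 x:[31,38] y:[35,116/3] z:[34,109/3] -> hit [35,109/3], descend [13, 16]
        N13 x:[35,38] y:[35,37] z:[34,106/3] -> hit [35,106/3] leaf, test {P5(miss), P13@t=35}
        N16 x:[31,75/2] y:[112/3,116/3] z:[104/3,109/3] -> miss, prune
      N10 x:[63/2,34] y:[88/3,89/3] z:[33,103/3] -> miss, prune
    N7 x:[49/2,31] y:[95/3,41] z:[95/3,39] -> miss, prune

11 AABB tests over nodes [0, 1, 4, 11, 6, 2, 8, 13, 16, 10, 7]; 1 leaf entered; closest P13.

== RESULT ==
13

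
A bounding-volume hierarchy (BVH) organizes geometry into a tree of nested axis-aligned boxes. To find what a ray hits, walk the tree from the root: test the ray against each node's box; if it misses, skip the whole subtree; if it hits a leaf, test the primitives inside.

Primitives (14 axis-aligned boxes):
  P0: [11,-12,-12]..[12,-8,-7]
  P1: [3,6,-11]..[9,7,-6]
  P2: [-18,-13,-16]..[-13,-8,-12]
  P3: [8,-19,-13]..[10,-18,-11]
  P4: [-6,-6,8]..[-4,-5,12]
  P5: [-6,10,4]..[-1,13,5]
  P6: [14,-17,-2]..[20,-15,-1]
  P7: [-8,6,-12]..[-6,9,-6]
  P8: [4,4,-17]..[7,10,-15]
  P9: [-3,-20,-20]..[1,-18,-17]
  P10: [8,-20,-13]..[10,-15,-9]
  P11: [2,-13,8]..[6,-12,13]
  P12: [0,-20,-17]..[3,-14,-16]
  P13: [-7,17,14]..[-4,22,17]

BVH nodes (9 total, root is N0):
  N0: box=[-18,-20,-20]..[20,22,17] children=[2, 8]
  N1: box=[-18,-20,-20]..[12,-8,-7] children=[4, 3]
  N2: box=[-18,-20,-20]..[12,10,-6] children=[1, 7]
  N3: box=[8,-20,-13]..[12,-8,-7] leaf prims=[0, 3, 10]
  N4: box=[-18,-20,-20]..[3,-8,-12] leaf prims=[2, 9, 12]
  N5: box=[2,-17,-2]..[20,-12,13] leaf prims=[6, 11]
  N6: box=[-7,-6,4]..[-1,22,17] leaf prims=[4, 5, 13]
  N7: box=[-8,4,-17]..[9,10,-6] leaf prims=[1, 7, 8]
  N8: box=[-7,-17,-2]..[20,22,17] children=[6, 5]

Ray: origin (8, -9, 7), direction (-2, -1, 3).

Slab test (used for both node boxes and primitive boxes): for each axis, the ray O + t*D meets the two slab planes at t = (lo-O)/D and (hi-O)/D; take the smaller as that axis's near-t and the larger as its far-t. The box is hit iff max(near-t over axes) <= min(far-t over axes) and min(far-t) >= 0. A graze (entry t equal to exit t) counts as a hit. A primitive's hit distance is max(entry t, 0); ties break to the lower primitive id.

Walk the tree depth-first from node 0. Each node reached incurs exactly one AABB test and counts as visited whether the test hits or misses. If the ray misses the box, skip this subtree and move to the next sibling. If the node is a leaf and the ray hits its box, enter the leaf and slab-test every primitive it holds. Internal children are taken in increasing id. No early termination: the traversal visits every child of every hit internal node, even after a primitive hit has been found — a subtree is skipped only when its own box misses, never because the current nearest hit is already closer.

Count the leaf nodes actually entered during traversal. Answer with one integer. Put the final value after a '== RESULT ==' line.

Walk:
N0 x:[-6,13] y:[-31,11] z:[-9,10/3] -> hit [-6,10/3], descend [2, 8]
  N2 x:[-2,13] y:[-19,11] z:[-9,-13/3] -> miss, prune
  N8 x:[-6,15/2] y:[-31,8] z:[-3,10/3] -> hit [-3,10/3], descend [5, 6]
    N5 x:[-6,3] y:[3,8] z:[-3,2] -> miss, prune
    N6 x:[9/2,15/2] y:[-31,-3] z:[-1,10/3] -> miss, prune

Visited [0, 2, 8, 5, 6]. Tests: 5 box, 0 leaf. Nearest: miss.

== RESULT ==
0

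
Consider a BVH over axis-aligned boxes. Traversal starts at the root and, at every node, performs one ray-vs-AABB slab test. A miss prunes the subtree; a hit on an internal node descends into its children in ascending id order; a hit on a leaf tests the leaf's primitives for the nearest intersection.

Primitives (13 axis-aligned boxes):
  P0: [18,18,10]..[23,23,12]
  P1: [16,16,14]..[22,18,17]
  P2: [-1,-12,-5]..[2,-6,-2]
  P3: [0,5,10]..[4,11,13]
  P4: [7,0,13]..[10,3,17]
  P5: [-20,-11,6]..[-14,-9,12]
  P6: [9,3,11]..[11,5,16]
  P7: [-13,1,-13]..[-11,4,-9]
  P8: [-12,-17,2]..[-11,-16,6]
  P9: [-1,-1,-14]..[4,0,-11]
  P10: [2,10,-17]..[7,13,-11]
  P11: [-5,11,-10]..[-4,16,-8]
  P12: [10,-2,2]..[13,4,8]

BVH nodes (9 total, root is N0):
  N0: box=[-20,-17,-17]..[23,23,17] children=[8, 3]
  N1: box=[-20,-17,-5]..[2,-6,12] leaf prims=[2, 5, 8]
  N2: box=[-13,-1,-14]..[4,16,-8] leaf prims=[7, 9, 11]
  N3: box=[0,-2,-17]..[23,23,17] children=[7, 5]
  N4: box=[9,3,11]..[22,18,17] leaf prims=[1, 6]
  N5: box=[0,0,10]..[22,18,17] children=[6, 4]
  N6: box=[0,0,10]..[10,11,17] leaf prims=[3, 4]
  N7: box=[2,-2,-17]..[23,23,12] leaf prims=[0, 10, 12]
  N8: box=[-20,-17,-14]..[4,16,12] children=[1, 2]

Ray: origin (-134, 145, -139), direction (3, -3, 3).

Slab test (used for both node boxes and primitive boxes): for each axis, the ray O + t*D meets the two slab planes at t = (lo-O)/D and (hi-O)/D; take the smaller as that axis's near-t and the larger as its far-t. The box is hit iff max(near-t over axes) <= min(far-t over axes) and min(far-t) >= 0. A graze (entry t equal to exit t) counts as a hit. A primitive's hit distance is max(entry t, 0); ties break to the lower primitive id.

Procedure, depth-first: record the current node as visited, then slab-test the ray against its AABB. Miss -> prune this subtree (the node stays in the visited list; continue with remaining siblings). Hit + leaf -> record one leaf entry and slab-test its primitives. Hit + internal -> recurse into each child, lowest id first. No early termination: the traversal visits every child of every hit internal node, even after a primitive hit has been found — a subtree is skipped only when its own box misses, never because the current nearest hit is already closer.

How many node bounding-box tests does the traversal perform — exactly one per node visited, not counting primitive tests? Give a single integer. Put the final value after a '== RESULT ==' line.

Walk:
N0 x:[38,157/3] y:[122/3,54] z:[122/3,52] -> hit [122/3,52], descend [3, 8]
  N3 x:[134/3,157/3] y:[122/3,49] z:[122/3,52] -> hit [134/3,49], descend [5, 7]
    N5 x:[134/3,52] y:[127/3,145/3] z:[149/3,52] -> miss, prune
    N7 x:[136/3,157/3] y:[122/3,49] z:[122/3,151/3] -> hit [136/3,49] leaf, test {P0(miss), P10(miss), P12@t=48}
  N8 x:[38,46] y:[43,54] z:[125/3,151/3] -> hit [43,46], descend [1, 2]
    N1 x:[38,136/3] y:[151/3,54] z:[134/3,151/3] -> miss, prune
    N2 x:[121/3,46] y:[43,146/3] z:[125/3,131/3] -> hit [43,131/3] leaf, test {P7(miss), P9(miss), P11@t=43}

7 AABB tests over nodes [0, 3, 5, 7, 8, 1, 2]; 2 leaves entered; closest P11.

== RESULT ==
7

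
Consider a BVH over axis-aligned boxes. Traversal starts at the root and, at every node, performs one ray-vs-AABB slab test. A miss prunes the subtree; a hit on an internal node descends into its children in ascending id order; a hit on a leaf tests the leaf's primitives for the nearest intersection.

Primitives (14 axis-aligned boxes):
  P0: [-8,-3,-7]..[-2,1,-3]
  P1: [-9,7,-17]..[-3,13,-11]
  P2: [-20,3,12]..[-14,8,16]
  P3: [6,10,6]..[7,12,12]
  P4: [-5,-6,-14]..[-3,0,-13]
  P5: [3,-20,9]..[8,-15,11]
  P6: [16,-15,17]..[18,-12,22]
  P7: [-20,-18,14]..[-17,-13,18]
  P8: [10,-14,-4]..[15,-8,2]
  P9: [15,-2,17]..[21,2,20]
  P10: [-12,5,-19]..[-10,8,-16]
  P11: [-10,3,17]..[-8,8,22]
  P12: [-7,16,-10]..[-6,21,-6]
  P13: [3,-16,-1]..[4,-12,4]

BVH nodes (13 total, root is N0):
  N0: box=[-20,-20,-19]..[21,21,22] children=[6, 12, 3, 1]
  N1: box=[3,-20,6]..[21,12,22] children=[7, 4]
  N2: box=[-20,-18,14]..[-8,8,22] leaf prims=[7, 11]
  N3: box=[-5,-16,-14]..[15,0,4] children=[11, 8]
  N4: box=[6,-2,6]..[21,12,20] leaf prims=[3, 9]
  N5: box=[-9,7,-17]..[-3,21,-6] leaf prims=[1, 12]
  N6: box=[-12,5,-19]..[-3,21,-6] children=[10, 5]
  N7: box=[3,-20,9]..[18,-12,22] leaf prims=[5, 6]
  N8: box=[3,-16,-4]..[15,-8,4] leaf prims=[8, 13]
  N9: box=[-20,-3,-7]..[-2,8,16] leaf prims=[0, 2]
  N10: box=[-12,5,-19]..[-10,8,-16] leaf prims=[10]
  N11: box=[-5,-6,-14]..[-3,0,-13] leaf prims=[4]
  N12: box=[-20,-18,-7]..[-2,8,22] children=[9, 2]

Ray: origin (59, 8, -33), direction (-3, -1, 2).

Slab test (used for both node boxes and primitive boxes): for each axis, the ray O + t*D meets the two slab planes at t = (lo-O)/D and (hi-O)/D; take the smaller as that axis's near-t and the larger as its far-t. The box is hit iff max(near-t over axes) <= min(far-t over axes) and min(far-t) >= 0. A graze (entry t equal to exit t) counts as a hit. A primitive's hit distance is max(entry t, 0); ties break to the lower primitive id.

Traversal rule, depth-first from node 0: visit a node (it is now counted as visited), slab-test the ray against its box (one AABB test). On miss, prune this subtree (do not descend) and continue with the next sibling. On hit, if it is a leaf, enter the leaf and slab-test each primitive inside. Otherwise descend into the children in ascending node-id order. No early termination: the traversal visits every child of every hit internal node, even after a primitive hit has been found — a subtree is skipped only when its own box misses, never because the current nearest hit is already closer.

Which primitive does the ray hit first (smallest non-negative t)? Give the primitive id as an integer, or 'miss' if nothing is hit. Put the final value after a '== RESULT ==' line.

Walk:
N0 x:[38/3,79/3] y:[-13,28] z:[7,55/2] -> hit [38/3,79/3], descend [1, 3, 6, 12]
  N1 x:[38/3,56/3] y:[-4,28] z:[39/2,55/2] -> miss, prune
  N3 x:[44/3,64/3] y:[8,24] z:[19/2,37/2] -> hit [44/3,37/2], descend [8, 11]
    N8 x:[44/3,56/3] y:[16,24] z:[29/2,37/2] -> hit [16,37/2] leaf, test {P8@t=16, P13(miss)}
    N11 x:[62/3,64/3] y:[8,14] z:[19/2,10] -> miss, prune
  N6 x:[62/3,71/3] y:[-13,3] z:[7,27/2] -> miss, prune
  N12 x:[61/3,79/3] y:[0,26] z:[13,55/2] -> hit [61/3,26], descend [2, 9]
    N2 x:[67/3,79/3] y:[0,26] z:[47/2,55/2] -> hit [47/2,26] leaf, test {P7@t=76/3, P11(miss)}
    N9 x:[61/3,79/3] y:[0,11] z:[13,49/2] -> miss, prune

order=[0, 1, 3, 8, 11, 6, 12, 2, 9]  |boxes|=9  |leaves|=2  hit=P8

== RESULT ==
8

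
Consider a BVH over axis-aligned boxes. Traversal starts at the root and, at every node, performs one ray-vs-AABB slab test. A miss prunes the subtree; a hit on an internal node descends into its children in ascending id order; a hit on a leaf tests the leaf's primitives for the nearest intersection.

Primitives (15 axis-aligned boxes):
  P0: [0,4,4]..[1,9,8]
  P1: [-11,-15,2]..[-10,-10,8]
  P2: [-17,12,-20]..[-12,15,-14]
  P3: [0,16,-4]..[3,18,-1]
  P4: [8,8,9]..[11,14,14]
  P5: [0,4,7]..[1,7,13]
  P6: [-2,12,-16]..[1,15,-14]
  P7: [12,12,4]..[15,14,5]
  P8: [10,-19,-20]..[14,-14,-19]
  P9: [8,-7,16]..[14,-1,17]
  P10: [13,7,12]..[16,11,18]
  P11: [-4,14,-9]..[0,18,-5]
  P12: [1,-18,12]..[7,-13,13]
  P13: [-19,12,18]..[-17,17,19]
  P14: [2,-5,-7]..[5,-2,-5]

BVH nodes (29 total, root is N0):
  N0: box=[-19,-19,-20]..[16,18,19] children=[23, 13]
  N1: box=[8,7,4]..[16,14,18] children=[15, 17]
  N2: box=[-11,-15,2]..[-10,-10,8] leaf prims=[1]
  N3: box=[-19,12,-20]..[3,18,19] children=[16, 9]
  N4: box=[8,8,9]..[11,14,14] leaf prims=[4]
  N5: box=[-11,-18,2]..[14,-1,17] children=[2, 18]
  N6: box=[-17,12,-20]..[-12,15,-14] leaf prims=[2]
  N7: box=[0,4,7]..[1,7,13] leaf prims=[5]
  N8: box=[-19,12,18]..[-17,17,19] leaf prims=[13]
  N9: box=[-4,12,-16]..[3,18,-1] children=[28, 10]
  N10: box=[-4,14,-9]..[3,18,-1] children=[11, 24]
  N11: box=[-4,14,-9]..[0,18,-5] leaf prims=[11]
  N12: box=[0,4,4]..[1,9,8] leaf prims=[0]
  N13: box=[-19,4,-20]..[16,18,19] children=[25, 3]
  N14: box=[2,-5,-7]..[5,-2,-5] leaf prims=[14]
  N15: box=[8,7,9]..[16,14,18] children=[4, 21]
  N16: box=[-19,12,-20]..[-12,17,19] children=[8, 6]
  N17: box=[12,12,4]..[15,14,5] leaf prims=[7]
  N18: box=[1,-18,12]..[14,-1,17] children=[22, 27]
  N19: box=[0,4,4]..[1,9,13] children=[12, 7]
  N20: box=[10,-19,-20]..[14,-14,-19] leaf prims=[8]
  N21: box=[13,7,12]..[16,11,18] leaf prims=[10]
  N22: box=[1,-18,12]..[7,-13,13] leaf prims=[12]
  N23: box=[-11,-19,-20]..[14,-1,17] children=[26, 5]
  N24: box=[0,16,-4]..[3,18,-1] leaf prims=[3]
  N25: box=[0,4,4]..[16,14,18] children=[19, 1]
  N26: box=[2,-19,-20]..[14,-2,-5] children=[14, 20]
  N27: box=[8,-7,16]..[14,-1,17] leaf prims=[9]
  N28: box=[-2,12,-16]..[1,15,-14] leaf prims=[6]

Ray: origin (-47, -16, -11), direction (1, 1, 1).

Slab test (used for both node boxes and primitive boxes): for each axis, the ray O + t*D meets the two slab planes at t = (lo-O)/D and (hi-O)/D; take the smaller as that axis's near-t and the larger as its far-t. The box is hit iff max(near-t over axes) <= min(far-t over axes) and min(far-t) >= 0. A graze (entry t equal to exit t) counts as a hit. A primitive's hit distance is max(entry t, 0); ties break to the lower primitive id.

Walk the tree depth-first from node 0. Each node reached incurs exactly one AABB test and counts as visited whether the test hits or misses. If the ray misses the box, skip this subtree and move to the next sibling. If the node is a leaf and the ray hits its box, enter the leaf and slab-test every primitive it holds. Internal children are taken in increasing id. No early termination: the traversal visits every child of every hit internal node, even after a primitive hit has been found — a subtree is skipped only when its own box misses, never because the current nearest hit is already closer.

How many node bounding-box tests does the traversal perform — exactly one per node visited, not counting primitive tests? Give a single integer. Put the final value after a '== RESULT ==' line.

Trace the traversal:
N0 x:[28,63] y:[-3,34] z:[-9,30] -> hit [28,30], descend [13, 23]
  N13 x:[28,63] y:[20,34] z:[-9,30] -> hit [28,30], descend [3, 25]
    N3 x:[28,50] y:[28,34] z:[-9,30] -> hit [28,30], descend [9, 16]
      N9 x:[43,50] y:[28,34] z:[-5,10] -> miss, prune
      N16 x:[28,35] y:[28,33] z:[-9,30] -> hit [28,30], descend [6, 8]
        N6 x:[30,35] y:[28,31] z:[-9,-3] -> miss, prune
        N8 x:[28,30] y:[28,33] z:[29,30] -> hit [29,30] leaf, test {P13@t=29}
    N25 x:[47,63] y:[20,30] z:[15,29] -> miss, prune
  N23 x:[36,61] y:[-3,15] z:[-9,28] -> miss, prune

Summary -> nodes [0, 13, 3, 9, 16, 6, 8, 25, 23]; box-tests=9; leaf-entries=1; first=P13

== RESULT ==
9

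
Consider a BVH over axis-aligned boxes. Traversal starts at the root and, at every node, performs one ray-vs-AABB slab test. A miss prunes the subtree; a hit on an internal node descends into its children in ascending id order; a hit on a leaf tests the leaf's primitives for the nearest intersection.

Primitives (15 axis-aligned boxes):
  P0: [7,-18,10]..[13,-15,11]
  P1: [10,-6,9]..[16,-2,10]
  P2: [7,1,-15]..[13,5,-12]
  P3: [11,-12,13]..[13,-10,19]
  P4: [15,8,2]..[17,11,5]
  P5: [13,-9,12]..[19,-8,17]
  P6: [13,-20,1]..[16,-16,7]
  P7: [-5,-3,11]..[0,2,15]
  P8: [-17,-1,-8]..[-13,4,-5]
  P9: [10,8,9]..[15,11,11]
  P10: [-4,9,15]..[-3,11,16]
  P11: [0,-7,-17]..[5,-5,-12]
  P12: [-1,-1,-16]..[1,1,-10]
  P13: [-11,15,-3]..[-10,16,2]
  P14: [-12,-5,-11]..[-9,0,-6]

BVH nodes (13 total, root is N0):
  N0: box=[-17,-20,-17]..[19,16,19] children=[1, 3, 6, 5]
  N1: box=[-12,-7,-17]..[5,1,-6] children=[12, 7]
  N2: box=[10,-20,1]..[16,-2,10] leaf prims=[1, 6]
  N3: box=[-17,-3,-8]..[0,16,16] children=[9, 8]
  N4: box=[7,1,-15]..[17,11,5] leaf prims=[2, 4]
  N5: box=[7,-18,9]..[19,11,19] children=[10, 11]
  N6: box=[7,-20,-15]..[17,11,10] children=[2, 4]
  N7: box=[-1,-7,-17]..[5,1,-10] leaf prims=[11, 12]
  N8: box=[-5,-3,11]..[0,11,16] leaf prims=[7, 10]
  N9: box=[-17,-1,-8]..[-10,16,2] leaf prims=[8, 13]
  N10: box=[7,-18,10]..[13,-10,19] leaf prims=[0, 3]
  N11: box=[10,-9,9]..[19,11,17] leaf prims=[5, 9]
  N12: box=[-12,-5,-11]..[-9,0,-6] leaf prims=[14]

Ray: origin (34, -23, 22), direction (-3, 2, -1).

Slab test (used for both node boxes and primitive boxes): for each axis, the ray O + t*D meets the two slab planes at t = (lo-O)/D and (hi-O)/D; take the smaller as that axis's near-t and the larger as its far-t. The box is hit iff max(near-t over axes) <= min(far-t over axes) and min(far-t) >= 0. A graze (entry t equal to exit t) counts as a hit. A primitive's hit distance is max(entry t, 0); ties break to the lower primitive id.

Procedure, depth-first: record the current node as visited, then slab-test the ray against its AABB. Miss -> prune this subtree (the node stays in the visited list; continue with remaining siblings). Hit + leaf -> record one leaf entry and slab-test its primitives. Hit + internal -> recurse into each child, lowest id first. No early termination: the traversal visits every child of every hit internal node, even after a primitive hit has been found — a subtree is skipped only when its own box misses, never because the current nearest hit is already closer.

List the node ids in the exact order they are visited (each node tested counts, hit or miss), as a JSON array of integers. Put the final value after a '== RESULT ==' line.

Walk:
N0 x:[5,17] y:[3/2,39/2] z:[3,39] -> hit [5,17], descend [1, 3, 5, 6]
  N1 x:[29/3,46/3] y:[8,12] z:[28,39] -> miss, prune
  N3 x:[34/3,17] y:[10,39/2] z:[6,30] -> hit [34/3,17], descend [8, 9]
    N8 x:[34/3,13] y:[10,17] z:[6,11] -> miss, prune
    N9 x:[44/3,17] y:[11,39/2] z:[20,30] -> miss, prune
  N5 x:[5,9] y:[5/2,17] z:[3,13] -> hit [5,9], descend [10, 11]
    N10 x:[7,9] y:[5/2,13/2] z:[3,12] -> miss, prune
    N11 x:[5,8] y:[7,17] z:[5,13] -> hit [7,8] leaf, test {P5@t=7, P9(miss)}
  N6 x:[17/3,9] y:[3/2,17] z:[12,37] -> miss, prune

Summary -> nodes [0, 1, 3, 8, 9, 5, 10, 11, 6]; box-tests=9; leaf-entries=1; first=P5

== RESULT ==
[0, 1, 3, 8, 9, 5, 10, 11, 6]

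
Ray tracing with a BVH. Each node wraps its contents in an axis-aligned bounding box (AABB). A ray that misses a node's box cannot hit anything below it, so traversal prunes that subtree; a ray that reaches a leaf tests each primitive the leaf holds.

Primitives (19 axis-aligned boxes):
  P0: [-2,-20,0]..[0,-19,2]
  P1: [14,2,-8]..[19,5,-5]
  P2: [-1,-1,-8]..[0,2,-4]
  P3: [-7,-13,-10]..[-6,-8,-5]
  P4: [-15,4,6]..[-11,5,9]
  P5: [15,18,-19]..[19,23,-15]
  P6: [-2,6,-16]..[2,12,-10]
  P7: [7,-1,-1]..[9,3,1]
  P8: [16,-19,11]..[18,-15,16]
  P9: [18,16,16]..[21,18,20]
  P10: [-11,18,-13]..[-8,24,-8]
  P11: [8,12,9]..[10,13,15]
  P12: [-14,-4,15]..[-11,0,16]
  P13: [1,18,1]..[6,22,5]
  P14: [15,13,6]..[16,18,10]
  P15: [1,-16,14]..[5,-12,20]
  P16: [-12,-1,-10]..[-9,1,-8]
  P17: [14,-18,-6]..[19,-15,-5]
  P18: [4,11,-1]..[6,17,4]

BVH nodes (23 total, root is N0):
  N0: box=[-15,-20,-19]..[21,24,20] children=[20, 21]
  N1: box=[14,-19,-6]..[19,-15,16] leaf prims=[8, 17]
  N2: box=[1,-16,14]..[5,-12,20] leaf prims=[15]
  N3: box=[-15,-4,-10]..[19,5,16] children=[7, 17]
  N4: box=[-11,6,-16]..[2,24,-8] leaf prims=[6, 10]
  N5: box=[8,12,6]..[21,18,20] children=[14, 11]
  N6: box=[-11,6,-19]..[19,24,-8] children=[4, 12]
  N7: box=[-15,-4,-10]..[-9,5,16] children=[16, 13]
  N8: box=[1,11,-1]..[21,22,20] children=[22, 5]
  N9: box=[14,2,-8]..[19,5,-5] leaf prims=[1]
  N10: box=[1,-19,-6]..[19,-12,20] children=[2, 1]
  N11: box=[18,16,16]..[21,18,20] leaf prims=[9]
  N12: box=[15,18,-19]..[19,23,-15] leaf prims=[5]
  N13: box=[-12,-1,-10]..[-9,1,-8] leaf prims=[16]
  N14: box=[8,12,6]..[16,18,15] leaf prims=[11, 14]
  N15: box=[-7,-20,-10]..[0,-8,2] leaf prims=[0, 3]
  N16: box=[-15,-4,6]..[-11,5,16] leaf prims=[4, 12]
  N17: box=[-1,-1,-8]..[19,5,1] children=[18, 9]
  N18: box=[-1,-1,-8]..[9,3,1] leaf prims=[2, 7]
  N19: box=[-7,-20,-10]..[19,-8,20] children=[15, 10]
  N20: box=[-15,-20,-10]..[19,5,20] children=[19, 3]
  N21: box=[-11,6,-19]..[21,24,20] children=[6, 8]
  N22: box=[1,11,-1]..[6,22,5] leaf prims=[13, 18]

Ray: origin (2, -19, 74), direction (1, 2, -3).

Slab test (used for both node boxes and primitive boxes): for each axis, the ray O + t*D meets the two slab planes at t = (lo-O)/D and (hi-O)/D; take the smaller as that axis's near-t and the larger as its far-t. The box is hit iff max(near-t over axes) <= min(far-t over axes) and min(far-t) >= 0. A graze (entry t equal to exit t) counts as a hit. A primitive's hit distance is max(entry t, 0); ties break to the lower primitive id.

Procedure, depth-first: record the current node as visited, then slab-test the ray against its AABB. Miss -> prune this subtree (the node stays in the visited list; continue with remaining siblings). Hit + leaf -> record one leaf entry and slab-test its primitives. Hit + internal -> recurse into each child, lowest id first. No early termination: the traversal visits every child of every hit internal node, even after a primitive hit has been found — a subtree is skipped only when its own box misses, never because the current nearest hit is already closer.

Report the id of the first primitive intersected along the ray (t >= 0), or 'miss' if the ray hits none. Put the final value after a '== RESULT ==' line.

Walk:
N0 x:[-17,19] y:[-1/2,43/2] z:[18,31] -> hit [18,19], descend [20, 21]
  N20 x:[-17,17] y:[-1/2,12] z:[18,28] -> miss, prune
  N21 x:[-13,19] y:[25/2,43/2] z:[18,31] -> hit [18,19], descend [6, 8]
    N6 x:[-13,17] y:[25/2,43/2] z:[82/3,31] -> miss, prune
    N8 x:[-1,19] y:[15,41/2] z:[18,25] -> hit [18,19], descend [5, 22]
      N5 x:[6,19] y:[31/2,37/2] z:[18,68/3] -> hit [18,37/2], descend [11, 14]
        N11 x:[16,19] y:[35/2,37/2] z:[18,58/3] -> hit [18,37/2] leaf, test {P9@t=18}
        N14 x:[6,14] y:[31/2,37/2] z:[59/3,68/3] -> miss, prune
      N22 x:[-1,4] y:[15,41/2] z:[23,25] -> miss, prune

Summary -> nodes [0, 20, 21, 6, 8, 5, 11, 14, 22]; box-tests=9; leaf-entries=1; first=P9

== RESULT ==
9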